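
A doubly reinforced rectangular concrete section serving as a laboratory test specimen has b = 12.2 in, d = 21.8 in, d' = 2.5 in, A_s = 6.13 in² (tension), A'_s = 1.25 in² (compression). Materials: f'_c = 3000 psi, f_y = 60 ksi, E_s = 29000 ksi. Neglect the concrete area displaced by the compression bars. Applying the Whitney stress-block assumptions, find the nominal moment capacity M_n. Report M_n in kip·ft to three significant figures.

Assume both steels yield.
a = (A_s − A'_s) f_y/(0.85 f'_c b) = (6.13 − 1.25) × 60/(0.85 × 3 × 12.2) = 9.412 in.
c = a/β₁ = 9.412/0.85 = 11.073 in; ε'_s = 0.003(c − d')/c = 0.0023 ≥ ε_y = 0.0021, so the compression steel yields.
M_n = (A_s − A'_s) f_y (d − a/2) + A'_s f_y (d − d') = 292.8 × (21.8 − 4.706) + 75 × (21.8 − 2.5) = 5005.1 + 1447.5 = 6452.6 kip·in = 6452.6/12 = 537.72 kip·ft.

M_n ≈ 538 kip·ft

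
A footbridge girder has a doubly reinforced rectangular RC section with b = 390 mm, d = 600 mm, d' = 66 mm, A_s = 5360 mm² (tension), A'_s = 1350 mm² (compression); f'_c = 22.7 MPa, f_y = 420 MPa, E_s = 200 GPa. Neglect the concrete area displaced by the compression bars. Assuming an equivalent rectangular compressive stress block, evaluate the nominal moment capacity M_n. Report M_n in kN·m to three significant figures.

M_n ≈ 1120 kN·m

Assume both tension and compression steel yield.
Net tension couple steel: A_s − A'_s = 4010 mm².
a = (A_s − A'_s) f_y / (0.85 f'_c b) = 1684200/(0.85 × 22.7 × 390) = 223.81 mm.
c = a/β₁ = 223.81/0.85 = 263.31 mm; ε'_s = 0.003(c − d')/c = 0.0022 ≥ f_y/E_s = 0.0021, so compression steel does yield.
M_n = (A_s − A'_s) f_y (d − a/2) + A'_s f_y (d − d') = [1684200 × (600 − 111.905) + 567000 × (600 − 66)] × 10⁻⁶ = 822.05 + 302.78 = 1124.83 kN·m.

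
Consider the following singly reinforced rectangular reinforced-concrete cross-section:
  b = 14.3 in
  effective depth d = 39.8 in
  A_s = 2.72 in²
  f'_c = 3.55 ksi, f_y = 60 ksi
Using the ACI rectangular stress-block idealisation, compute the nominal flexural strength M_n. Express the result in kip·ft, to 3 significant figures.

T = A_s f_y = 2.72 × 60 = 163.2 kips.
a = T/(0.85 f'_c b) = 163.2/(0.85 × 3.55 × 14.3) = 3.782 in.
M_n = T(d − a/2) = 163.2 × (39.8 − 1.891) = 6186.7 kip·in = 6186.7/12 = 515.56 kip·ft.

M_n ≈ 516 kip·ft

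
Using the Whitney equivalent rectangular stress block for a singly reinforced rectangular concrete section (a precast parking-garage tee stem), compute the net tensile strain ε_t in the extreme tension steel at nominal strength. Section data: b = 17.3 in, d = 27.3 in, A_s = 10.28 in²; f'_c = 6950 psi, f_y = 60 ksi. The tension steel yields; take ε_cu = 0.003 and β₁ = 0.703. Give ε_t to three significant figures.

ε_t ≈ 0.00654

a = A_s f_y/(0.85 f'_c b) = 6.035 in.
β₁ = 0.703, so c = a/β₁ = 6.035/0.703 = 8.585 in.
From the linear strain diagram with ε_cu = 0.003: ε_t = 0.003 (d − c)/c = 0.003 × (27.3 − 8.585)/8.585 = 0.00654.
Since ε_t ≥ 0.005, the section is tension-controlled.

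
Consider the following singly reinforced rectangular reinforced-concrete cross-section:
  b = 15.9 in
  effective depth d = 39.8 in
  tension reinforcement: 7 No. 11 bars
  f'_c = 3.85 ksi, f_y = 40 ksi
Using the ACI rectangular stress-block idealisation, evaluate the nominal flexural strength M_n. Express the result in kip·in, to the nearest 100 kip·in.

A_s = 7 × 1.56 = 10.92 in².
T = A_s f_y = 10.92 × 40 = 436.8 kips.
a = T/(0.85 f'_c b) = 436.8/(0.85 × 3.85 × 15.9) = 8.395 in.
M_n = T(d − a/2) = 436.8 × (39.8 − 4.1975) = 15551.2 kip·in.

M_n ≈ 15600 kip·in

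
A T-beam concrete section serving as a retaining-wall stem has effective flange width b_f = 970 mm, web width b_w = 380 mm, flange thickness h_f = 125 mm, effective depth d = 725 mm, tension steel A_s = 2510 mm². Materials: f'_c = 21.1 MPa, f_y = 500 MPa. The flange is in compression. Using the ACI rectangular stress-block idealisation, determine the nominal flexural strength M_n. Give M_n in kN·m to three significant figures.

M_n ≈ 865 kN·m

Tension: T = A_s f_y = 2510 × 500 = 1255000 N.
Try a within the flange: a = T/(0.85 f'_c b_f) = 1255000/(0.85 × 21.1 × 970) = 72.14 mm.
Since a = 72.14 ≤ h_f = 125 mm, the stress block lies entirely in the flange; analyse as a rectangular beam of width b_f.
M_n = T(d − a/2) = 1255000 × (725 − 36.07) = 864.61 × 10⁶ N·mm.
M_n = 864.61 kN·m.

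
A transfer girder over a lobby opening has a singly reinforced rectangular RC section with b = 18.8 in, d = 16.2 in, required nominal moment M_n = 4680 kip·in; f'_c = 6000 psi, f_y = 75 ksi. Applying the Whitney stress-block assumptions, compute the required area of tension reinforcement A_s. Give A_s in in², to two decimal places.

From M_n = 0.85 f'_c a b (d − a/2):
a = d − √(d² − 2M_n/(0.85 f'_c b)) = 16.2 − √(16.2² − 2 × 4680/(0.85 × 6 × 18.8)) = 3.362 in.
A_s = 0.85 f'_c a b / f_y = 0.85 × 6 × 3.362 × 18.8 / 75 = 4.298 in².

A_s ≈ 4.30 in²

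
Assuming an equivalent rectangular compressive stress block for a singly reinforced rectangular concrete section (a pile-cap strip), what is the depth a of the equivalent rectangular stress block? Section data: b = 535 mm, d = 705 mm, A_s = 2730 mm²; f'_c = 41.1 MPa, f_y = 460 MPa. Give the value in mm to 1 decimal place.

a ≈ 67.2 mm

T = A_s f_y = 2730 × 460 = 1255800 N = 1255.8 kN.
Setting C = 0.85 f'_c a b equal to T: a = 1255800/(0.85 × 41.1 × 535) = 67.2 mm.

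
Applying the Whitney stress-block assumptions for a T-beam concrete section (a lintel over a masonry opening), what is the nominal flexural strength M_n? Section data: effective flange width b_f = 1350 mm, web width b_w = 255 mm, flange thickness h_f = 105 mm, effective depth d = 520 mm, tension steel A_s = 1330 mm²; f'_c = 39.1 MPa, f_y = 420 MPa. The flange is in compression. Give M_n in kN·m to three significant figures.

M_n ≈ 287 kN·m

Tension: T = A_s f_y = 1330 × 420 = 558600 N.
Try a within the flange: a = T/(0.85 f'_c b_f) = 558600/(0.85 × 39.1 × 1350) = 12.45 mm.
Since a = 12.45 ≤ h_f = 105 mm, the stress block lies entirely in the flange; analyse as a rectangular beam of width b_f.
M_n = T(d − a/2) = 558600 × (520 − 6.225) = 286.99 × 10⁶ N·mm.
M_n = 286.99 kN·m.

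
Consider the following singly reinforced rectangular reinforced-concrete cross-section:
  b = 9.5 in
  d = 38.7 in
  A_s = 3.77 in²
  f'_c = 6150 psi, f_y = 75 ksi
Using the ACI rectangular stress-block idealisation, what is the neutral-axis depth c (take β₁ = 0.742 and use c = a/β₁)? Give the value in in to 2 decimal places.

T = A_s f_y = 3.77 × 75 = 282.75 kips.
a = T/(0.85 f'_c b) = 282.75/(0.85 × 6.15 × 9.5) = 5.6936 in.
With β₁ = 0.742, c = a/β₁ = 5.6936/0.742 = 7.67 in.

c ≈ 7.67 in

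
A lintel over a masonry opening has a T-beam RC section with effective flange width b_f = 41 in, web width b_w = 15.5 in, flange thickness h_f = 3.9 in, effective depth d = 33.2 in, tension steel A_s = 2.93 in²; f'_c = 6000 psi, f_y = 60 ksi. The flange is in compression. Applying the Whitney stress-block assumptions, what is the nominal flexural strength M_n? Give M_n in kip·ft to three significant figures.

Tension: T = A_s f_y = 2.93 × 60 = 175.8 kips.
Try a within the flange: a = T/(0.85 f'_c b_f) = 175.8/(0.85 × 6 × 41) = 0.841 in.
Since a = 0.841 ≤ h_f = 3.9 in, the stress block lies entirely in the flange; analyse as a rectangular beam of width b_f.
M_n = T(d − a/2) = 175.8 × (33.2 − 0.4205) = 5762.6 kip·in.
M_n = 5762.6/12 = 480.22 kip·ft.

M_n ≈ 480 kip·ft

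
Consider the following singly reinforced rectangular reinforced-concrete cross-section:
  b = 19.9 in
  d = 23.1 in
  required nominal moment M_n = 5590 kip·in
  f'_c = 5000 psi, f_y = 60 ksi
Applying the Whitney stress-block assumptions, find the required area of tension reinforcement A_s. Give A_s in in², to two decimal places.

From M_n = 0.85 f'_c a b (d − a/2):
a = d − √(d² − 2M_n/(0.85 f'_c b)) = 23.1 − √(23.1² − 2 × 5590/(0.85 × 5 × 19.9)) = 3.065 in.
A_s = 0.85 f'_c a b / f_y = 0.85 × 5 × 3.065 × 19.9 / 60 = 4.320 in².

A_s ≈ 4.32 in²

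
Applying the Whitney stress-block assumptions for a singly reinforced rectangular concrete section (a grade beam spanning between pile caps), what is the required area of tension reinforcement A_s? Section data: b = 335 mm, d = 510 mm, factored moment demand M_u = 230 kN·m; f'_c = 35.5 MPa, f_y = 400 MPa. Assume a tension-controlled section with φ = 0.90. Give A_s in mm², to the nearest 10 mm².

A_s ≈ 1320 mm²

M_n = M_u/φ = 230/0.90 = 255.556 kN·m.
With M_n = 0.85 f'_c a b (d − a/2), solve the quadratic for a:
a = d − √(d² − 2M_n/(0.85 f'_c b)) = 510 − √(510² − 2 × 255.556×10⁶/(0.85 × 35.5 × 335)) = 52.25 mm.
A_s = 0.85 f'_c a b / f_y = 0.85 × 35.5 × 52.25 × 335 / 400 = 1320.4 mm².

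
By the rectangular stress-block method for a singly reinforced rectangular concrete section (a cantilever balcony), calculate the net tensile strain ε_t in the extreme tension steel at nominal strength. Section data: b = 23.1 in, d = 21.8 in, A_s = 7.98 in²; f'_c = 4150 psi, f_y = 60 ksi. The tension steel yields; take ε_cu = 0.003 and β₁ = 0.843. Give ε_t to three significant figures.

ε_t ≈ 0.00638

a = A_s f_y/(0.85 f'_c b) = 5.876 in.
β₁ = 0.843, so c = a/β₁ = 5.876/0.843 = 6.970 in.
From the linear strain diagram with ε_cu = 0.003: ε_t = 0.003 (d − c)/c = 0.003 × (21.8 − 6.970)/6.970 = 0.00638.
Since ε_t ≥ 0.005, the section is tension-controlled.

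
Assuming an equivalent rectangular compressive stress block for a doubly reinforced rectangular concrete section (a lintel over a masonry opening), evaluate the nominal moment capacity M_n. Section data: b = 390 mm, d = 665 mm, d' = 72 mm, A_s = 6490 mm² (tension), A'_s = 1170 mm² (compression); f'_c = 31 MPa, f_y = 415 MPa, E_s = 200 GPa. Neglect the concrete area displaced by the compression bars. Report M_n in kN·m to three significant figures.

Assume both tension and compression steel yield.
Net tension couple steel: A_s − A'_s = 5320 mm².
a = (A_s − A'_s) f_y / (0.85 f'_c b) = 2207800/(0.85 × 31 × 390) = 214.84 mm.
c = a/β₁ = 214.84/0.829 = 259.16 mm; ε'_s = 0.003(c − d')/c = 0.0022 ≥ f_y/E_s = 0.0021, so compression steel does yield.
M_n = (A_s − A'_s) f_y (d − a/2) + A'_s f_y (d − d') = [2207800 × (665 − 107.42) + 485550 × (665 − 72)] × 10⁻⁶ = 1231.03 + 287.93 = 1518.96 kN·m.

M_n ≈ 1520 kN·m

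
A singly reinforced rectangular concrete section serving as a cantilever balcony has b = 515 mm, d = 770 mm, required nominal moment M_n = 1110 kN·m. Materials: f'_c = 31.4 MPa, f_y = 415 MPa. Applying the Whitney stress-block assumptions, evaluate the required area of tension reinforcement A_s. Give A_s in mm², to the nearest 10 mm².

A_s ≈ 3750 mm²

With M_n = 0.85 f'_c a b (d − a/2), solve the quadratic for a:
a = d − √(d² − 2M_n/(0.85 f'_c b)) = 770 − √(770² − 2 × 1110×10⁶/(0.85 × 31.4 × 515)) = 113.20 mm.
A_s = 0.85 f'_c a b / f_y = 0.85 × 31.4 × 113.20 × 515 / 415 = 3749.3 mm².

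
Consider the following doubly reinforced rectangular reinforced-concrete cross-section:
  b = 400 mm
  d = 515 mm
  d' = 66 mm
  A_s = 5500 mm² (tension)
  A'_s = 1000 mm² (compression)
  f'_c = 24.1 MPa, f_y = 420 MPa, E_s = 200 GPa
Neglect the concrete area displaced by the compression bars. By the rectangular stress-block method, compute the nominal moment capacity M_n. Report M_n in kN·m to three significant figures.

Assume both tension and compression steel yield.
Net tension couple steel: A_s − A'_s = 4500 mm².
a = (A_s − A'_s) f_y / (0.85 f'_c b) = 1890000/(0.85 × 24.1 × 400) = 230.66 mm.
c = a/β₁ = 230.66/0.85 = 271.36 mm; ε'_s = 0.003(c − d')/c = 0.0023 ≥ f_y/E_s = 0.0021, so compression steel does yield.
M_n = (A_s − A'_s) f_y (d − a/2) + A'_s f_y (d − d') = [1890000 × (515 − 115.33) + 420000 × (515 − 66)] × 10⁻⁶ = 755.38 + 188.58 = 943.96 kN·m.

M_n ≈ 944 kN·m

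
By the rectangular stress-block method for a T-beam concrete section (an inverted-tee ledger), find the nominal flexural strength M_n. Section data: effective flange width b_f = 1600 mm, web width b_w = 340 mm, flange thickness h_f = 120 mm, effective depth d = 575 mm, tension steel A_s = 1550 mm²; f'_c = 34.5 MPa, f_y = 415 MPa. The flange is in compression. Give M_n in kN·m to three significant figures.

M_n ≈ 365 kN·m

Tension: T = A_s f_y = 1550 × 415 = 643250 N.
Try a within the flange: a = T/(0.85 f'_c b_f) = 643250/(0.85 × 34.5 × 1600) = 13.71 mm.
Since a = 13.71 ≤ h_f = 120 mm, the stress block lies entirely in the flange; analyse as a rectangular beam of width b_f.
M_n = T(d − a/2) = 643250 × (575 − 6.855) = 365.46 × 10⁶ N·mm.
M_n = 365.46 kN·m.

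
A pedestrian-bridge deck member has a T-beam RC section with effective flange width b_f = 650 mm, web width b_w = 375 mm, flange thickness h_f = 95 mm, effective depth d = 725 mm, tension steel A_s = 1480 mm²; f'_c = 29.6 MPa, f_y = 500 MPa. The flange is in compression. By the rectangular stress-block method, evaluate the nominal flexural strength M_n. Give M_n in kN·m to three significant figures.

M_n ≈ 520 kN·m

Tension: T = A_s f_y = 1480 × 500 = 740000 N.
Try a within the flange: a = T/(0.85 f'_c b_f) = 740000/(0.85 × 29.6 × 650) = 45.25 mm.
Since a = 45.25 ≤ h_f = 95 mm, the stress block lies entirely in the flange; analyse as a rectangular beam of width b_f.
M_n = T(d − a/2) = 740000 × (725 − 22.625) = 519.76 × 10⁶ N·mm.
M_n = 519.76 kN·m.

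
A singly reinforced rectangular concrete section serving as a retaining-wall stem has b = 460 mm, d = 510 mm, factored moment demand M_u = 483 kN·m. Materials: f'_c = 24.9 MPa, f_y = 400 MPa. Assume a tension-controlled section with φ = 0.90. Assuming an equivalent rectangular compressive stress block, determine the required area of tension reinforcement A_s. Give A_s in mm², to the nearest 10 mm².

M_n = M_u/φ = 483/0.90 = 536.667 kN·m.
With M_n = 0.85 f'_c a b (d − a/2), solve the quadratic for a:
a = d − √(d² − 2M_n/(0.85 f'_c b)) = 510 − √(510² − 2 × 536.667×10⁶/(0.85 × 24.9 × 460)) = 122.89 mm.
A_s = 0.85 f'_c a b / f_y = 0.85 × 24.9 × 122.89 × 460 / 400 = 2991.1 mm².

A_s ≈ 2990 mm²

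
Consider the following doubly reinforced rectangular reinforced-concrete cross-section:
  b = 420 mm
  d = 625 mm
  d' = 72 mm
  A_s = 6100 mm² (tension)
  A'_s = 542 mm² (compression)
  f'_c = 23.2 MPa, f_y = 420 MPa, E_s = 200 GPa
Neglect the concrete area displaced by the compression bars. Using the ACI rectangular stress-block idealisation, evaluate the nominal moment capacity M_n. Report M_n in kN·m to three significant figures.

M_n ≈ 1260 kN·m

Assume both tension and compression steel yield.
Net tension couple steel: A_s − A'_s = 5558 mm².
a = (A_s − A'_s) f_y / (0.85 f'_c b) = 2334360/(0.85 × 23.2 × 420) = 281.85 mm.
c = a/β₁ = 281.85/0.85 = 331.59 mm; ε'_s = 0.003(c − d')/c = 0.0023 ≥ f_y/E_s = 0.0021, so compression steel does yield.
M_n = (A_s − A'_s) f_y (d − a/2) + A'_s f_y (d − d') = [2334360 × (625 − 140.925) + 227640 × (625 − 72)] × 10⁻⁶ = 1130.01 + 125.88 = 1255.89 kN·m.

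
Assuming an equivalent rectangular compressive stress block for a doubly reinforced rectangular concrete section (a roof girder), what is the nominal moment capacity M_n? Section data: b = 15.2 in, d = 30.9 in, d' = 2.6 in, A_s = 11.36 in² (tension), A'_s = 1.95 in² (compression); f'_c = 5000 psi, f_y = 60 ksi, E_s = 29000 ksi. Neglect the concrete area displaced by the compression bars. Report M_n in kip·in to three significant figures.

M_n ≈ 18300 kip·in

Assume both steels yield.
a = (A_s − A'_s) f_y/(0.85 f'_c b) = (11.36 − 1.95) × 60/(0.85 × 5 × 15.2) = 8.740 in.
c = a/β₁ = 8.740/0.8 = 10.925 in; ε'_s = 0.003(c − d')/c = 0.0023 ≥ ε_y = 0.0021, so the compression steel yields.
M_n = (A_s − A'_s) f_y (d − a/2) + A'_s f_y (d − d') = 564.6 × (30.9 − 4.37) + 117 × (30.9 − 2.6) = 14978.8 + 3311.1 = 18289.9 kip·in.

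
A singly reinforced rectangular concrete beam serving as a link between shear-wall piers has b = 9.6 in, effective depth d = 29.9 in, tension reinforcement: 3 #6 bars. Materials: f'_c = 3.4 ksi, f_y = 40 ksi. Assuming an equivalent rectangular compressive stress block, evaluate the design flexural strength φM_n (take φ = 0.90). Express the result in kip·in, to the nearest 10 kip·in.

φM_n ≈ 1380 kip·in

A_s = 3 × 0.44 = 1.32 in².
T = A_s f_y = 1.32 × 40 = 52.8 kips.
a = T/(0.85 f'_c b) = 52.8/(0.85 × 3.4 × 9.6) = 1.903 in.
M_n = T(d − a/2) = 52.8 × (29.9 − 0.9515) = 1528.5 kip·in.
φM_n = 0.90 × 1528.5 = 1375.7 kip·in.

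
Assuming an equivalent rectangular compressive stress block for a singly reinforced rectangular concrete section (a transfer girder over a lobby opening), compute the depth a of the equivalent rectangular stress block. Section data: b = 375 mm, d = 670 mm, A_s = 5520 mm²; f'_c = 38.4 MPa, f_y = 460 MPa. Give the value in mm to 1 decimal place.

a ≈ 207.5 mm

T = A_s f_y = 5520 × 460 = 2539200 N = 2539.2 kN.
Setting C = 0.85 f'_c a b equal to T: a = 2539200/(0.85 × 38.4 × 375) = 207.5 mm.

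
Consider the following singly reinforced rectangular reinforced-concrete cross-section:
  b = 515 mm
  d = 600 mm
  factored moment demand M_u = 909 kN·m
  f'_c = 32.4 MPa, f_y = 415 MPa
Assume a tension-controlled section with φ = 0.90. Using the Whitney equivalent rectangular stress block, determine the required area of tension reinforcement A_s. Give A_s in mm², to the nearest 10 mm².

A_s ≈ 4560 mm²

M_n = M_u/φ = 909/0.90 = 1010 kN·m.
With M_n = 0.85 f'_c a b (d − a/2), solve the quadratic for a:
a = d − √(d² − 2M_n/(0.85 f'_c b)) = 600 − √(600² − 2 × 1010×10⁶/(0.85 × 32.4 × 515)) = 133.55 mm.
A_s = 0.85 f'_c a b / f_y = 0.85 × 32.4 × 133.55 × 515 / 415 = 4564.2 mm².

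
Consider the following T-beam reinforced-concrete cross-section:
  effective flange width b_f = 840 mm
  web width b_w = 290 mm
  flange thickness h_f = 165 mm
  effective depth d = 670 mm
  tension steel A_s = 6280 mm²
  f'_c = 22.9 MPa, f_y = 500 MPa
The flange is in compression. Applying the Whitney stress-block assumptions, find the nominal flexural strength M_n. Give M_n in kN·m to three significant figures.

M_n ≈ 1790 kN·m

Tension: T = A_s f_y = 6280 × 500 = 3140000 N.
Try a within the flange: a = T/(0.85 f'_c b_f) = 3140000/(0.85 × 22.9 × 840) = 192.04 mm.
a = 192.04 > h_f = 165 mm: the block extends into the web. Split into flange-overhang and web parts.
C_f = 0.85 f'_c (b_f − b_w) h_f = 0.85 × 22.9 × (840 − 290) × 165 = 1766449 N.
Remaining web compression depth: a_w = (T − C_f)/(0.85 f'_c b_w) = (3140000 − 1766449)/(0.85 × 22.9 × 290) = 243.33 mm.
M_n = C_f(d − h_f/2) + (T − C_f)(d − a_w/2) = 1766449 × (670 − 82.5) + 1373551 × (670 − 121.665) = 1037.79 + 753.17 = 1790.96 × 10⁶ N·mm.
M_n = 1790.96 kN·m.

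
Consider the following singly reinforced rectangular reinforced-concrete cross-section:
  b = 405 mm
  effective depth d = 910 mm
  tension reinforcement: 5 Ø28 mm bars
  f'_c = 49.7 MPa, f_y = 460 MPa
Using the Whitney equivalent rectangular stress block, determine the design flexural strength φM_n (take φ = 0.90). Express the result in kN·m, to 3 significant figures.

φM_n ≈ 1110 kN·m

A_s = 5 × 616 = 3080 mm².
T = A_s f_y = 3080 × 460 = 1416800 N = 1416.8 kN.
From C = T: a = T/(0.85 f'_c b) = 1416800/(0.85 × 49.7 × 405) = 82.81 mm.
M_n = T(d − a/2) = 1416.8 kN × (910 − 41.405) mm = 1230.63 kN·m.
φM_n = 0.90 × 1230.63 = 1107.57 kN·m.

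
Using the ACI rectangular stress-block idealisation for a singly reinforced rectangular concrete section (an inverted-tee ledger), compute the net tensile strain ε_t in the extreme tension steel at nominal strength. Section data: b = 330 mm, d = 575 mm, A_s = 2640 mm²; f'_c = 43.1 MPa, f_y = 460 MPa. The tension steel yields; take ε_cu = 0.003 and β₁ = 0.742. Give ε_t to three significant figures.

a = A_s f_y/(0.85 f'_c b) = 100.45 mm.
β₁ = 0.742, so c = a/β₁ = 100.45/0.742 = 135.38 mm.
From the linear strain diagram with ε_cu = 0.003: ε_t = 0.003 (d − c)/c = 0.003 × (575 − 135.38)/135.38 = 0.00974.
Since ε_t ≥ 0.005, the section is tension-controlled.

ε_t ≈ 0.00974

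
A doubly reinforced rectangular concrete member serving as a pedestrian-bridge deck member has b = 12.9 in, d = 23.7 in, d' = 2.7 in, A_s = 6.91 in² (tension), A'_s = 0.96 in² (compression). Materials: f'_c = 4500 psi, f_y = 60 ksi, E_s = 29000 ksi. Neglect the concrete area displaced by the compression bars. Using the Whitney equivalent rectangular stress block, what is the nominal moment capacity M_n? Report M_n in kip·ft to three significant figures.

Assume both steels yield.
a = (A_s − A'_s) f_y/(0.85 f'_c b) = (6.91 − 0.96) × 60/(0.85 × 4.5 × 12.9) = 7.235 in.
c = a/β₁ = 7.235/0.825 = 8.770 in; ε'_s = 0.003(c − d')/c = 0.0021 ≥ ε_y = 0.0021, so the compression steel yields.
M_n = (A_s − A'_s) f_y (d − a/2) + A'_s f_y (d − d') = 357 × (23.7 − 3.6175) + 57.6 × (23.7 − 2.7) = 7169.5 + 1209.6 = 8379.1 kip·in = 8379.1/12 = 698.26 kip·ft.

M_n ≈ 698 kip·ft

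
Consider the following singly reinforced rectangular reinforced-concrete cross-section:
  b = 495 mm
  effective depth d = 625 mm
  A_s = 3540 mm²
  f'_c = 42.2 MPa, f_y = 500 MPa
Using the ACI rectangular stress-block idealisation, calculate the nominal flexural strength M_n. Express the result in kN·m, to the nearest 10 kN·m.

T = A_s f_y = 3540 × 500 = 1770000 N = 1770 kN.
From C = T: a = T/(0.85 f'_c b) = 1770000/(0.85 × 42.2 × 495) = 99.69 mm.
M_n = T(d − a/2) = 1770 kN × (625 − 49.845) mm = 1018.02 kN·m.

M_n ≈ 1020 kN·m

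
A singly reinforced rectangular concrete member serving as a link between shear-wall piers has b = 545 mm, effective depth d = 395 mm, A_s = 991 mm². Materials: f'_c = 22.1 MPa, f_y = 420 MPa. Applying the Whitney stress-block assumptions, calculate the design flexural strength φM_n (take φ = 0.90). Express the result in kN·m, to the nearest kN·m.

T = A_s f_y = 991 × 420 = 416220 N = 416.22 kN.
From C = T: a = T/(0.85 f'_c b) = 416220/(0.85 × 22.1 × 545) = 40.66 mm.
M_n = T(d − a/2) = 416.22 kN × (395 − 20.33) mm = 155.95 kN·m.
φM_n = 0.90 × 155.95 = 140.36 kN·m.

φM_n ≈ 140 kN·m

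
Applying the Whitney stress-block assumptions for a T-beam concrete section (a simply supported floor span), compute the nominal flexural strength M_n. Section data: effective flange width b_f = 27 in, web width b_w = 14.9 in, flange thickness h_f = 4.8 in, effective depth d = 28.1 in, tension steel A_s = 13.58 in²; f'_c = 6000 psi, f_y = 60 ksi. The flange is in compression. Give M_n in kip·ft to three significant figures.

Tension: T = A_s f_y = 13.58 × 60 = 814.8 kips.
Try a within the flange: a = T/(0.85 f'_c b_f) = 814.8/(0.85 × 6 × 27) = 5.917 in.
a = 5.917 > h_f = 4.8 in: the block extends into the web. Split into flange-overhang and web parts.
C_f = 0.85 f'_c (b_f − b_w) h_f = 0.85 × 6 × (27 − 14.9) × 4.8 = 296.2 kips.
Remaining web compression depth: a_w = (T − C_f)/(0.85 f'_c b_w) = (814.8 − 296.2)/(0.85 × 6 × 14.9) = 6.825 in.
M_n = C_f(d − h_f/2) + (T − C_f)(d − a_w/2) = 296.2 × (28.1 − 2.4) + 518.6 × (28.1 − 3.4125) = 7612.3 + 12802.9 = 20415.2 kip·in.
M_n = 20415.2/12 = 1701.27 kip·ft.

M_n ≈ 1700 kip·ft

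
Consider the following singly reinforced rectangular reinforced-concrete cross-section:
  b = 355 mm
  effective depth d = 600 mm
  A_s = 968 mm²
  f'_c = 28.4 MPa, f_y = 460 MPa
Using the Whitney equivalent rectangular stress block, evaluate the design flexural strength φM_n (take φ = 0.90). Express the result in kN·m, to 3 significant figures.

T = A_s f_y = 968 × 460 = 445280 N = 445.28 kN.
From C = T: a = T/(0.85 f'_c b) = 445280/(0.85 × 28.4 × 355) = 51.96 mm.
M_n = T(d − a/2) = 445.28 kN × (600 − 25.98) mm = 255.60 kN·m.
φM_n = 0.90 × 255.60 = 230.04 kN·m.

φM_n ≈ 230 kN·m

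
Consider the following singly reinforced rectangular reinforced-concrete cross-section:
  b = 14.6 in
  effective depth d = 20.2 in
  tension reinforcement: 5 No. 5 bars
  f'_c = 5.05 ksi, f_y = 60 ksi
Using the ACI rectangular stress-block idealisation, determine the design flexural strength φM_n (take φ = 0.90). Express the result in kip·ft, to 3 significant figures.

φM_n ≈ 136 kip·ft

A_s = 5 × 0.31 = 1.55 in².
T = A_s f_y = 1.55 × 60 = 93 kips.
a = T/(0.85 f'_c b) = 93/(0.85 × 5.05 × 14.6) = 1.484 in.
M_n = T(d − a/2) = 93 × (20.2 − 0.742) = 1809.6 kip·in = 1809.6/12 = 150.80 kip·ft.
φM_n = 0.90 × 150.80 = 135.72 kip·ft.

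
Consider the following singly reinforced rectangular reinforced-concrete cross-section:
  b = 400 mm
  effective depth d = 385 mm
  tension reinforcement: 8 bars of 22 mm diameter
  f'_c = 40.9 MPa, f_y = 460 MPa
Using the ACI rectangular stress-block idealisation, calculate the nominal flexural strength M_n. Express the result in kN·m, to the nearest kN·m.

A_s = 8 × 380 = 3040 mm².
T = A_s f_y = 3040 × 460 = 1398400 N = 1398.4 kN.
From C = T: a = T/(0.85 f'_c b) = 1398400/(0.85 × 40.9 × 400) = 100.56 mm.
M_n = T(d − a/2) = 1398.4 kN × (385 − 50.28) mm = 468.07 kN·m.

M_n ≈ 468 kN·m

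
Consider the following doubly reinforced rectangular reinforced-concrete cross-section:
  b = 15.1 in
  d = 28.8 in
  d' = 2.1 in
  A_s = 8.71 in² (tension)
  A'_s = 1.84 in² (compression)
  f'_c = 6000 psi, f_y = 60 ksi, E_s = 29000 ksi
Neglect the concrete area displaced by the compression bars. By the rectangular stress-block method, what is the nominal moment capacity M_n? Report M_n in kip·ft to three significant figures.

Assume both steels yield.
a = (A_s − A'_s) f_y/(0.85 f'_c b) = (8.71 − 1.84) × 60/(0.85 × 6 × 15.1) = 5.353 in.
c = a/β₁ = 5.353/0.75 = 7.137 in; ε'_s = 0.003(c − d')/c = 0.0021 ≥ ε_y = 0.0021, so the compression steel yields.
M_n = (A_s − A'_s) f_y (d − a/2) + A'_s f_y (d − d') = 412.2 × (28.8 − 2.6765) + 110.4 × (28.8 − 2.1) = 10768.1 + 2947.7 = 13715.8 kip·in = 13715.8/12 = 1142.98 kip·ft.

M_n ≈ 1140 kip·ft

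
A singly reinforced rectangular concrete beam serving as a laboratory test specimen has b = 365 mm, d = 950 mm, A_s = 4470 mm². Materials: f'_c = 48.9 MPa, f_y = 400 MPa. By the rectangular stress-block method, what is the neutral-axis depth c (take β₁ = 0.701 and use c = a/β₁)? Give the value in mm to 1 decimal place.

T = A_s f_y = 4470 × 400 = 1788000 N = 1788 kN.
Setting C = 0.85 f'_c a b equal to T: a = 1788000/(0.85 × 48.9 × 365) = 117.855 mm.
With β₁ = 0.701, c = a/β₁ = 117.855/0.701 = 168.1 mm.

c ≈ 168.1 mm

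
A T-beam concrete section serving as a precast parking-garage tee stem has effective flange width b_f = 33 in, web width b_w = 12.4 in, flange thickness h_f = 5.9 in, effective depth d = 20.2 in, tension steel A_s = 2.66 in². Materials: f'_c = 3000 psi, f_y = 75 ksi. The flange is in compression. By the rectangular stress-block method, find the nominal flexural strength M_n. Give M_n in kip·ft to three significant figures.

M_n ≈ 316 kip·ft

Tension: T = A_s f_y = 2.66 × 75 = 199.5 kips.
Try a within the flange: a = T/(0.85 f'_c b_f) = 199.5/(0.85 × 3 × 33) = 2.371 in.
Since a = 2.371 ≤ h_f = 5.9 in, the stress block lies entirely in the flange; analyse as a rectangular beam of width b_f.
M_n = T(d − a/2) = 199.5 × (20.2 − 1.1855) = 3793.4 kip·in.
M_n = 3793.4/12 = 316.12 kip·ft.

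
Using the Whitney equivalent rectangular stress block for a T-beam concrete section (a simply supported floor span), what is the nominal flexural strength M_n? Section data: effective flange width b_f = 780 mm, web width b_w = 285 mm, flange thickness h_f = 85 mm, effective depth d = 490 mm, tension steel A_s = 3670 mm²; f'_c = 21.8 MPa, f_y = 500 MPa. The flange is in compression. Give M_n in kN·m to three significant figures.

Tension: T = A_s f_y = 3670 × 500 = 1835000 N.
Try a within the flange: a = T/(0.85 f'_c b_f) = 1835000/(0.85 × 21.8 × 780) = 126.96 mm.
a = 126.96 > h_f = 85 mm: the block extends into the web. Split into flange-overhang and web parts.
C_f = 0.85 f'_c (b_f − b_w) h_f = 0.85 × 21.8 × (780 − 285) × 85 = 779650 N.
Remaining web compression depth: a_w = (T − C_f)/(0.85 f'_c b_w) = (1835000 − 779650)/(0.85 × 21.8 × 285) = 199.84 mm.
M_n = C_f(d − h_f/2) + (T − C_f)(d − a_w/2) = 779650 × (490 − 42.5) + 1055350 × (490 − 99.92) = 348.89 + 411.67 = 760.56 × 10⁶ N·mm.
M_n = 760.56 kN·m.

M_n ≈ 761 kN·m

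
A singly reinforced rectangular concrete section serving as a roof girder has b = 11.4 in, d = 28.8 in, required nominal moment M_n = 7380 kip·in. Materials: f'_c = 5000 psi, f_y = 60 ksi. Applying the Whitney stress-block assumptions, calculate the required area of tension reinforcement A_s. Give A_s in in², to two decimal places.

A_s ≈ 4.76 in²

From M_n = 0.85 f'_c a b (d − a/2):
a = d − √(d² − 2M_n/(0.85 f'_c b)) = 28.8 − √(28.8² − 2 × 7380/(0.85 × 5 × 11.4)) = 5.892 in.
A_s = 0.85 f'_c a b / f_y = 0.85 × 5 × 5.892 × 11.4 / 60 = 4.758 in².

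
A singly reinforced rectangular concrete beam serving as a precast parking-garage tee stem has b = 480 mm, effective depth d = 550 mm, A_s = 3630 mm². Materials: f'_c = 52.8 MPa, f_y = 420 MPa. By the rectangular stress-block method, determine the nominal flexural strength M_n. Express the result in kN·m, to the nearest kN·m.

M_n ≈ 785 kN·m

T = A_s f_y = 3630 × 420 = 1524600 N = 1524.6 kN.
From C = T: a = T/(0.85 f'_c b) = 1524600/(0.85 × 52.8 × 480) = 70.77 mm.
M_n = T(d − a/2) = 1524.6 kN × (550 − 35.385) mm = 784.58 kN·m.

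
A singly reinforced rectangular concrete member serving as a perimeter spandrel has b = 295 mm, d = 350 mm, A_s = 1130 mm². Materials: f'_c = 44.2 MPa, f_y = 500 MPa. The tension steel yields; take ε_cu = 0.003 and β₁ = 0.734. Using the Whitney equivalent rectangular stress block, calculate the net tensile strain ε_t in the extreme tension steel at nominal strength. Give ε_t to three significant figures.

a = A_s f_y/(0.85 f'_c b) = 50.98 mm.
β₁ = 0.734, so c = a/β₁ = 50.98/0.734 = 69.46 mm.
From the linear strain diagram with ε_cu = 0.003: ε_t = 0.003 (d − c)/c = 0.003 × (350 − 69.46)/69.46 = 0.0121.
Since ε_t ≥ 0.005, the section is tension-controlled.

ε_t ≈ 0.0121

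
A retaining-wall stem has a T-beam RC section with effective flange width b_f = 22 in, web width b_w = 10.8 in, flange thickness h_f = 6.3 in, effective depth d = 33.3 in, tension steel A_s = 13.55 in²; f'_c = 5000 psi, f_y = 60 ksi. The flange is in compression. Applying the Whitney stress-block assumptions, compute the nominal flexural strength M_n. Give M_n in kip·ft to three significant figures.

Tension: T = A_s f_y = 13.55 × 60 = 813 kips.
Try a within the flange: a = T/(0.85 f'_c b_f) = 813/(0.85 × 5 × 22) = 8.695 in.
a = 8.695 > h_f = 6.3 in: the block extends into the web. Split into flange-overhang and web parts.
C_f = 0.85 f'_c (b_f − b_w) h_f = 0.85 × 5 × (22 − 10.8) × 6.3 = 299.9 kips.
Remaining web compression depth: a_w = (T − C_f)/(0.85 f'_c b_w) = (813 − 299.9)/(0.85 × 5 × 10.8) = 11.179 in.
M_n = C_f(d − h_f/2) + (T − C_f)(d − a_w/2) = 299.9 × (33.3 − 3.15) + 513.1 × (33.3 − 5.5895) = 9042.0 + 14218.3 = 23260.3 kip·in.
M_n = 23260.3/12 = 1938.36 kip·ft.

M_n ≈ 1940 kip·ft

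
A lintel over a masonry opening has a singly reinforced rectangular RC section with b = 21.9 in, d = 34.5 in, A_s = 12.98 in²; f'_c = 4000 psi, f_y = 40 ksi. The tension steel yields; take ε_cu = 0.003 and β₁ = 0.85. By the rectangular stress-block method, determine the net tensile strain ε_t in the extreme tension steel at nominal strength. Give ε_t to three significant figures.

ε_t ≈ 0.00962

a = A_s f_y/(0.85 f'_c b) = 6.973 in.
β₁ = 0.85, so c = a/β₁ = 6.973/0.85 = 8.204 in.
From the linear strain diagram with ε_cu = 0.003: ε_t = 0.003 (d − c)/c = 0.003 × (34.5 − 8.204)/8.204 = 0.00962.
Since ε_t ≥ 0.005, the section is tension-controlled.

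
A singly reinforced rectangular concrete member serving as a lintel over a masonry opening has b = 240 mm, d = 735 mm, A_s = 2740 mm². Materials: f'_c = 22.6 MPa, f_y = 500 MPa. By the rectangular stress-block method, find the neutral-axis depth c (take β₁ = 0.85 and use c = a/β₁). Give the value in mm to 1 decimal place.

c ≈ 349.6 mm

T = A_s f_y = 2740 × 500 = 1370000 N = 1370 kN.
Setting C = 0.85 f'_c a b equal to T: a = 1370000/(0.85 × 22.6 × 240) = 297.154 mm.
With β₁ = 0.85, c = a/β₁ = 297.154/0.85 = 349.6 mm.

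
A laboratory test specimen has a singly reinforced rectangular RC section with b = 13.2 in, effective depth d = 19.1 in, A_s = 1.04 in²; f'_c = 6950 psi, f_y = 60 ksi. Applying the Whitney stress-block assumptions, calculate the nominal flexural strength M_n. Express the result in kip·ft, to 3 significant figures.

T = A_s f_y = 1.04 × 60 = 62.4 kips.
a = T/(0.85 f'_c b) = 62.4/(0.85 × 6.95 × 13.2) = 0.800 in.
M_n = T(d − a/2) = 62.4 × (19.1 − 0.4) = 1166.9 kip·in = 1166.9/12 = 97.24 kip·ft.

M_n ≈ 97.2 kip·ft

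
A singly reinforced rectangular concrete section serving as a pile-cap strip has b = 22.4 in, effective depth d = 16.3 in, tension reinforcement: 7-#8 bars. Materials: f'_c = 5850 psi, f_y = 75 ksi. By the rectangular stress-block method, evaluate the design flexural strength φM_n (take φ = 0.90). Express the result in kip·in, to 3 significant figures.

A_s = 7 × 0.79 = 5.53 in².
T = A_s f_y = 5.53 × 75 = 414.75 kips.
a = T/(0.85 f'_c b) = 414.75/(0.85 × 5.85 × 22.4) = 3.724 in.
M_n = T(d − a/2) = 414.75 × (16.3 − 1.862) = 5988.2 kip·in.
φM_n = 0.90 × 5988.2 = 5389.4 kip·in.

φM_n ≈ 5390 kip·in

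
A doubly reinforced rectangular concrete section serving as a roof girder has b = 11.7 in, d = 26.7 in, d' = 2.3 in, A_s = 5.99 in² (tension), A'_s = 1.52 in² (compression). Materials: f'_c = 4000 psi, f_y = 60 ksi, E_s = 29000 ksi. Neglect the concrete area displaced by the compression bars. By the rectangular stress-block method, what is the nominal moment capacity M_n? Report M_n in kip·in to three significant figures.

Assume both steels yield.
a = (A_s − A'_s) f_y/(0.85 f'_c b) = (5.99 − 1.52) × 60/(0.85 × 4 × 11.7) = 6.742 in.
c = a/β₁ = 6.742/0.85 = 7.932 in; ε'_s = 0.003(c − d')/c = 0.0021 ≥ ε_y = 0.0021, so the compression steel yields.
M_n = (A_s − A'_s) f_y (d − a/2) + A'_s f_y (d − d') = 268.2 × (26.7 − 3.371) + 91.2 × (26.7 − 2.3) = 6256.8 + 2225.3 = 8482.1 kip·in.

M_n ≈ 8480 kip·in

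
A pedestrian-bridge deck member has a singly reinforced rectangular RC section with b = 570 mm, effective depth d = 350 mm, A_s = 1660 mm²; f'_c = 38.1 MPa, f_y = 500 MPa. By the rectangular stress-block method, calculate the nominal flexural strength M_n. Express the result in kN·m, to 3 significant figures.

M_n ≈ 272 kN·m

T = A_s f_y = 1660 × 500 = 830000 N = 830 kN.
From C = T: a = T/(0.85 f'_c b) = 830000/(0.85 × 38.1 × 570) = 44.96 mm.
M_n = T(d − a/2) = 830 kN × (350 − 22.48) mm = 271.84 kN·m.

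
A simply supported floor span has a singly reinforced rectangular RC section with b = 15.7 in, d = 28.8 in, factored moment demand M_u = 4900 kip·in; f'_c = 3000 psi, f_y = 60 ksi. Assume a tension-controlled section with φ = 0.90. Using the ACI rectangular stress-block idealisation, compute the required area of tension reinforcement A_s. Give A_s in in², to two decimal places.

A_s ≈ 3.46 in²

M_n = M_u/φ = 4900/0.90 = 5444.44 kip·in.
From M_n = 0.85 f'_c a b (d − a/2):
a = d − √(d² − 2M_n/(0.85 f'_c b)) = 28.8 − √(28.8² − 2 × 5444.44/(0.85 × 3 × 15.7)) = 5.189 in.
A_s = 0.85 f'_c a b / f_y = 0.85 × 3 × 5.189 × 15.7 / 60 = 3.462 in².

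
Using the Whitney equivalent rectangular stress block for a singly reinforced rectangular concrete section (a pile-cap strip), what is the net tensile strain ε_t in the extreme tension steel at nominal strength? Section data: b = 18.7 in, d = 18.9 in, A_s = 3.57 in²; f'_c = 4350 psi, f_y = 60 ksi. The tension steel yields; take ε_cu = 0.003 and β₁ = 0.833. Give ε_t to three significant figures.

ε_t ≈ 0.0122

a = A_s f_y/(0.85 f'_c b) = 3.098 in.
β₁ = 0.833, so c = a/β₁ = 3.098/0.833 = 3.719 in.
From the linear strain diagram with ε_cu = 0.003: ε_t = 0.003 (d − c)/c = 0.003 × (18.9 − 3.719)/3.719 = 0.0122.
Since ε_t ≥ 0.005, the section is tension-controlled.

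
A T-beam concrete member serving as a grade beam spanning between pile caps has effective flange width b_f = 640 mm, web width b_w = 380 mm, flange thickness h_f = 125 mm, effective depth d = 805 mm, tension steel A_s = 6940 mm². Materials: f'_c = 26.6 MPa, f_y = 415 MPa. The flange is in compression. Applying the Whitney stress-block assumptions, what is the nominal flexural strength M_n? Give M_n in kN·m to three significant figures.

Tension: T = A_s f_y = 6940 × 415 = 2880100 N.
Try a within the flange: a = T/(0.85 f'_c b_f) = 2880100/(0.85 × 26.6 × 640) = 199.03 mm.
a = 199.03 > h_f = 125 mm: the block extends into the web. Split into flange-overhang and web parts.
C_f = 0.85 f'_c (b_f − b_w) h_f = 0.85 × 26.6 × (640 − 380) × 125 = 734825 N.
Remaining web compression depth: a_w = (T − C_f)/(0.85 f'_c b_w) = (2880100 − 734825)/(0.85 × 26.6 × 380) = 249.69 mm.
M_n = C_f(d − h_f/2) + (T − C_f)(d − a_w/2) = 734825 × (805 − 62.5) + 2145275 × (805 − 124.845) = 545.61 + 1459.12 = 2004.73 × 10⁶ N·mm.
M_n = 2004.73 kN·m.

M_n ≈ 2000 kN·m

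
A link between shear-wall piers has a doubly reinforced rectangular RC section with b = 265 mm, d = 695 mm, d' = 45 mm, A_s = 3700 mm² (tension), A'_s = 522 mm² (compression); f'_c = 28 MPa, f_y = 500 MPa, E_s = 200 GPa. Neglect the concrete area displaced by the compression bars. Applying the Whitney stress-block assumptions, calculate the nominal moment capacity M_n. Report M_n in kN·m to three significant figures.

M_n ≈ 1070 kN·m

Assume both tension and compression steel yield.
Net tension couple steel: A_s − A'_s = 3178 mm².
a = (A_s − A'_s) f_y / (0.85 f'_c b) = 1589000/(0.85 × 28 × 265) = 251.94 mm.
c = a/β₁ = 251.94/0.85 = 296.40 mm; ε'_s = 0.003(c − d')/c = 0.0025 ≥ f_y/E_s = 0.0025, so compression steel does yield.
M_n = (A_s − A'_s) f_y (d − a/2) + A'_s f_y (d − d') = [1589000 × (695 − 125.97) + 261000 × (695 − 45)] × 10⁻⁶ = 904.19 + 169.65 = 1073.84 kN·m.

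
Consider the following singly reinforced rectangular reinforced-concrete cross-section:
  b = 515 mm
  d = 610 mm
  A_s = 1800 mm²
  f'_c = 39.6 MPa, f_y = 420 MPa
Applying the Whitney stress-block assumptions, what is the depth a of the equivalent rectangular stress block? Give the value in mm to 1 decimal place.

a ≈ 43.6 mm

T = A_s f_y = 1800 × 420 = 756000 N = 756 kN.
Setting C = 0.85 f'_c a b equal to T: a = 756000/(0.85 × 39.6 × 515) = 43.6 mm.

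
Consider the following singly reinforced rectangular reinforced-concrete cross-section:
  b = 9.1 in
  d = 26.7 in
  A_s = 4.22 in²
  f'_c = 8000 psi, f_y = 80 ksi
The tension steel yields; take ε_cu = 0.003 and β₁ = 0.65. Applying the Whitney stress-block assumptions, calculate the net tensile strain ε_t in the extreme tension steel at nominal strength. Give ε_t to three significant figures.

ε_t ≈ 0.00654

a = A_s f_y/(0.85 f'_c b) = 5.456 in.
β₁ = 0.65, so c = a/β₁ = 5.456/0.65 = 8.394 in.
From the linear strain diagram with ε_cu = 0.003: ε_t = 0.003 (d − c)/c = 0.003 × (26.7 − 8.394)/8.394 = 0.00654.
Since ε_t ≥ 0.005, the section is tension-controlled.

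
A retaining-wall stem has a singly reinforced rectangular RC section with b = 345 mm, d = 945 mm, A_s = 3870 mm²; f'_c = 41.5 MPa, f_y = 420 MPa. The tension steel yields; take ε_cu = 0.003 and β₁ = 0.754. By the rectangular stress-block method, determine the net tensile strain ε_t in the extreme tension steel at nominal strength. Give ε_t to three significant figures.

a = A_s f_y/(0.85 f'_c b) = 133.56 mm.
β₁ = 0.754, so c = a/β₁ = 133.56/0.754 = 177.14 mm.
From the linear strain diagram with ε_cu = 0.003: ε_t = 0.003 (d − c)/c = 0.003 × (945 − 177.14)/177.14 = 0.0130.
Since ε_t ≥ 0.005, the section is tension-controlled.

ε_t ≈ 0.0130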